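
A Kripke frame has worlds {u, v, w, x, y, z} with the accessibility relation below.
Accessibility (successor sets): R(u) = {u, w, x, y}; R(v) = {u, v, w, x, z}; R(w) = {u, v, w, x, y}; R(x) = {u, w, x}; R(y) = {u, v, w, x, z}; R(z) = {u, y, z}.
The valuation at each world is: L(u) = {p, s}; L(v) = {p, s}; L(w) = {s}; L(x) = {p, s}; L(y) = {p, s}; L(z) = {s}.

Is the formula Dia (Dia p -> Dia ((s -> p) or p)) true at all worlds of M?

Yes

Let φ = Dia (Dia p -> Dia ((s -> p) or p)). Evaluate φ at each world:
  u (successors {u, w, x, y}): φ is true.
  v (successors {u, v, w, x, z}): φ is true.
  w (successors {u, v, w, x, y}): φ is true.
  x (successors {u, w, x}): φ is true.
  y (successors {u, v, w, x, z}): φ is true.
  z (successors {u, y, z}): φ is true.
For instance, at w:
  At w: Dia (Dia p -> Dia ((s -> p) or p)) requires Dia p -> Dia ((s -> p) or p) at some successor in {u, v, w, x, y}.
    Dia p -> Dia ((s -> p) or p) holds at u, so Dia (Dia p -> Dia ((s -> p) or p)) is true at w.
      At u: Dia p is true, Dia ((s -> p) or p) is true, so Dia p -> Dia ((s -> p) or p) is true.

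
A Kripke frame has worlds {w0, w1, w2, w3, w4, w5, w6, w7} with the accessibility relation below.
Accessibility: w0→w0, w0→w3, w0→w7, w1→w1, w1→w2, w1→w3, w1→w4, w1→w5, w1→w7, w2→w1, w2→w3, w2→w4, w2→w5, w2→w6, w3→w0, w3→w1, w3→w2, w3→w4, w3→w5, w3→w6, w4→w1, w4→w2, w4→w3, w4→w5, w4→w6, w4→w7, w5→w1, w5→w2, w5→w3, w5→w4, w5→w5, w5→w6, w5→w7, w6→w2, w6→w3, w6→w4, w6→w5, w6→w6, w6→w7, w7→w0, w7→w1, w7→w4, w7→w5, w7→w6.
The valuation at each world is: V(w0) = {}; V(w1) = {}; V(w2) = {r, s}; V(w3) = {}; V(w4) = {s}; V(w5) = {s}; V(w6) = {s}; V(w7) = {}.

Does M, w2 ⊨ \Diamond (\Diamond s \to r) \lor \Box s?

No

At w2: \Diamond (\Diamond s \to r) is false, \Box s is false, so \Diamond (\Diamond s \to r) \lor \Box s is false.
  At w2: \Diamond (\Diamond s \to r) requires \Diamond s \to r at some successor in {w1, w3, w4, w5, w6}.
    At w1: \Diamond s \to r is false.
    At w3: \Diamond s \to r is false.
    At w4: \Diamond s \to r is false.
    At w5: \Diamond s \to r is false.
    At w6: \Diamond s \to r is false.
  So \Diamond (\Diamond s \to r) is false at w2.
  At w2: \Box s requires s at every successor {w1, w3, w4, w5, w6}.
    s fails at w1, so \Box s is false at w2.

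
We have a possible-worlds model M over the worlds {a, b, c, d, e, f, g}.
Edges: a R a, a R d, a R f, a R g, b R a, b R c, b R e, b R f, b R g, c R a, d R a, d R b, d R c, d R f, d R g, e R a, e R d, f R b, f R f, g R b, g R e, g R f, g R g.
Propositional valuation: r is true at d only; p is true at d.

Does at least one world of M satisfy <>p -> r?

Yes

Let φ = <>p -> r. Evaluate φ at each world:
  a (successors {a, d, f, g}): φ is false.
  b (successors {a, c, e, f, g}): φ is true.
  c (successors {a}): φ is true.
  d (successors {a, b, c, f, g}): φ is true.
  e (successors {a, d}): φ is false.
  f (successors {b, f}): φ is true.
  g (successors {b, e, f, g}): φ is true.
Detail at b (witness):
  At b: <>p is false, r is false, so <>p -> r is true.
    At b: <>p requires p at some successor in {a, c, e, f, g}.
      At a: p is false.
      At c: p is false.
      At e: p is false.
      At f: p is false.
      At g: p is false.
    So <>p is false at b.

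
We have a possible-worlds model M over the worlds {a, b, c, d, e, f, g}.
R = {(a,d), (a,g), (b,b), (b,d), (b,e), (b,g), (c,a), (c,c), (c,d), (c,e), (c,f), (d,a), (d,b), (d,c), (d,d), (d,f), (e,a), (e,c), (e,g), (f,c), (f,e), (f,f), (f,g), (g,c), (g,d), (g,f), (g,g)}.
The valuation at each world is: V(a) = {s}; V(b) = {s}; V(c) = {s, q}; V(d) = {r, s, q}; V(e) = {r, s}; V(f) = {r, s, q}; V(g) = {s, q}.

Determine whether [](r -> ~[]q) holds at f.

Yes

At f: [](r -> ~[]q) requires r -> ~[]q at every successor {c, e, f, g}.
  At c: r -> ~[]q is true.
  At e: r -> ~[]q is true.
  At f: r -> ~[]q is true.
  At g: r -> ~[]q is true.
So [](r -> ~[]q) is true at f.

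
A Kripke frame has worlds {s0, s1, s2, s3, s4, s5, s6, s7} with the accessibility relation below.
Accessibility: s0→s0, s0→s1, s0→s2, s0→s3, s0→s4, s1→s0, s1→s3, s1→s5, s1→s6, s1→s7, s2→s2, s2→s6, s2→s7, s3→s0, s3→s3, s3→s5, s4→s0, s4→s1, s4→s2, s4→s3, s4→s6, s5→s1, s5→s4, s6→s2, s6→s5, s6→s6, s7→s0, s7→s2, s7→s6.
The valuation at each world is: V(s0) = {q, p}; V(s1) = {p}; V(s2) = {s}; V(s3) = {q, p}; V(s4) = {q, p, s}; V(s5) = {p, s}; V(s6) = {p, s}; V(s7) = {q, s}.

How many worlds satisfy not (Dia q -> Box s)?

6

Recall that Box ψ holds at a world iff ψ holds at every accessible world, and Dia ψ holds iff ψ holds at some accessible world.
Let φ = not (Dia q -> Box s). Evaluate φ at each world:
  s0 (successors {s0, s1, s2, s3, s4}): φ is true.
  s1 (successors {s0, s3, s5, s6, s7}): φ is true.
  s2 (successors {s2, s6, s7}): φ is false.
  s3 (successors {s0, s3, s5}): φ is true.
  s4 (successors {s0, s1, s2, s3, s6}): φ is true.
  s5 (successors {s1, s4}): φ is true.
  s6 (successors {s2, s5, s6}): φ is false.
  s7 (successors {s0, s2, s6}): φ is true.
For instance, at s5:
  At s5: Dia q -> Box s is false, so not (Dia q -> Box s) is true.
    At s5: Dia q is true, Box s is false, so Dia q -> Box s is false.
      At s5: Dia q requires q at some successor in {s1, s4}.
        q holds at s4, so Dia q is true at s5.
      At s5: Box s requires s at every successor {s1, s4}.
        s fails at s1, so Box s is false at s5.
Satisfying worlds: {s0, s1, s3, s4, s5, s7}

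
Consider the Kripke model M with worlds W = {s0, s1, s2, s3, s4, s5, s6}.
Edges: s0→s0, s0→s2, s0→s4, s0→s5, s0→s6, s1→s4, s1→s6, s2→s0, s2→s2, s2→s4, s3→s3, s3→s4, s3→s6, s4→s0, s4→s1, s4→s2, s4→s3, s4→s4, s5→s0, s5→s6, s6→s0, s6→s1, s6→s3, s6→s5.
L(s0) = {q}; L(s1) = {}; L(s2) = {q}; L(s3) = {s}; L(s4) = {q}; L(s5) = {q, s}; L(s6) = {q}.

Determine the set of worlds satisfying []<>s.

s1, s3, s5

Let φ = []<>s. Evaluate φ at each world:
  s0 (successors {s0, s2, s4, s5, s6}): φ is false.
  s1 (successors {s4, s6}): φ is true.
  s2 (successors {s0, s2, s4}): φ is false.
  s3 (successors {s3, s4, s6}): φ is true.
  s4 (successors {s0, s1, s2, s3, s4}): φ is false.
  s5 (successors {s0, s6}): φ is true.
  s6 (successors {s0, s1, s3, s5}): φ is false.
For instance, at s0:
  At s0: []<>s requires <>s at every successor {s0, s2, s4, s5, s6}.
    <>s fails at s2, so []<>s is false at s0.
      At s2: <>s requires s at some successor in {s0, s2, s4}.
        At s0: s is false.
        At s2: s is false.
        At s4: s is false.
      So <>s is false at s2.
Satisfying worlds: {s1, s3, s5}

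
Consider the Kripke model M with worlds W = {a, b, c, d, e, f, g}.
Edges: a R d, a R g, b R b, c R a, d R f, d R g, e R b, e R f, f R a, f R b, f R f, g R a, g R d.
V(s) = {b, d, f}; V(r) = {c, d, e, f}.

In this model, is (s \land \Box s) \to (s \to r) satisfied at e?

At e: s \land \Box s is false, s \to r is true, so (s \land \Box s) \to (s \to r) is true.
  At e: s is false, \Box s is true, so s \land \Box s is false.
    At e: \Box s requires s at every successor {b, f}.
      At b: s is true.
      At f: s is true.
    So \Box s is true at e.

Yes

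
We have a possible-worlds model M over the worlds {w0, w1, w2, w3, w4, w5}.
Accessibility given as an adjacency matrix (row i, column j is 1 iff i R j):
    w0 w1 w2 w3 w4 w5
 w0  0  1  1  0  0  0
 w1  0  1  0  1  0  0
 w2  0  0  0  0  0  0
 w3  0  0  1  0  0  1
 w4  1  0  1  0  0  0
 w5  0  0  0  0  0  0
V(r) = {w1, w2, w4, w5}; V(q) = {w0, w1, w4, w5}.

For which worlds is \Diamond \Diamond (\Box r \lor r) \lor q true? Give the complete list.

w0, w1, w4, w5

Let φ = \Diamond \Diamond (\Box r \lor r) \lor q. Evaluate φ at each world:
  w0 (successors {w1, w2}): φ is true.
  w1 (successors {w1, w3}): φ is true.
  w2 (successors ∅): φ is false.
  w3 (successors {w2, w5}): φ is false.
  w4 (successors {w0, w2}): φ is true.
  w5 (successors ∅): φ is true.
For instance, at w4:
  At w4: \Diamond \Diamond (\Box r \lor r) is true, q is true, so \Diamond \Diamond (\Box r \lor r) \lor q is true.
    At w4: \Diamond \Diamond (\Box r \lor r) requires \Diamond (\Box r \lor r) at some successor in {w0, w2}.
      \Diamond (\Box r \lor r) holds at w0, so \Diamond \Diamond (\Box r \lor r) is true at w4.
Satisfying worlds: {w0, w1, w4, w5}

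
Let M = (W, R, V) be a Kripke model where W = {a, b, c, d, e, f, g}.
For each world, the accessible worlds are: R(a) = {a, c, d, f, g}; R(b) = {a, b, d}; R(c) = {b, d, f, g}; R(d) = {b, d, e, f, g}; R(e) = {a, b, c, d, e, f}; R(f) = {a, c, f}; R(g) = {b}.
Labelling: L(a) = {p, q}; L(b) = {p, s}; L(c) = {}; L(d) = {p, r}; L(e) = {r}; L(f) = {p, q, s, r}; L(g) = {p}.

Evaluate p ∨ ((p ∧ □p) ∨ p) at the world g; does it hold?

Yes

At g: p is true, (p ∧ □p) ∨ p is true, so p ∨ ((p ∧ □p) ∨ p) is true.
  At g: p ∧ □p is true, p is true, so (p ∧ □p) ∨ p is true.
    At g: p is true, □p is true, so p ∧ □p is true.
      At g: □p requires p at every successor {b}.
        At b: p is true.
      So □p is true at g.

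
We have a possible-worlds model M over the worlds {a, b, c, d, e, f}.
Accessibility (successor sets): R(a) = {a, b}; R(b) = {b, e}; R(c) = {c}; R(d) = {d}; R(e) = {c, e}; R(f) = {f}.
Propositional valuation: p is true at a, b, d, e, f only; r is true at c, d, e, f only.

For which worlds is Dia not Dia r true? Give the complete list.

a

Let φ = Dia not Dia r. Evaluate φ at each world:
  a (successors {a, b}): φ is true.
  b (successors {b, e}): φ is false.
  c (successors {c}): φ is false.
  d (successors {d}): φ is false.
  e (successors {c, e}): φ is false.
  f (successors {f}): φ is false.
For instance, at b:
  At b: Dia not Dia r requires not Dia r at some successor in {b, e}.
    At b: not Dia r is false.
    At e: not Dia r is false.
  So Dia not Dia r is false at b.
Satisfying worlds: {a}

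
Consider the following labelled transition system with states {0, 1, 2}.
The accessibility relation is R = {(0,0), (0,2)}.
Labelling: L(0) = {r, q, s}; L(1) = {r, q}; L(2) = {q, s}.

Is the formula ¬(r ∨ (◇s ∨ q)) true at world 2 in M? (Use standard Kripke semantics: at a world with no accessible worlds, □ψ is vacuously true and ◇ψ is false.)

No

At 2: r ∨ (◇s ∨ q) is true, so ¬(r ∨ (◇s ∨ q)) is false.
  At 2: r is false, ◇s ∨ q is true, so r ∨ (◇s ∨ q) is true.
    At 2: ◇s is false, q is true, so ◇s ∨ q is true.
      At 2: no accessible worlds, so ◇s is false.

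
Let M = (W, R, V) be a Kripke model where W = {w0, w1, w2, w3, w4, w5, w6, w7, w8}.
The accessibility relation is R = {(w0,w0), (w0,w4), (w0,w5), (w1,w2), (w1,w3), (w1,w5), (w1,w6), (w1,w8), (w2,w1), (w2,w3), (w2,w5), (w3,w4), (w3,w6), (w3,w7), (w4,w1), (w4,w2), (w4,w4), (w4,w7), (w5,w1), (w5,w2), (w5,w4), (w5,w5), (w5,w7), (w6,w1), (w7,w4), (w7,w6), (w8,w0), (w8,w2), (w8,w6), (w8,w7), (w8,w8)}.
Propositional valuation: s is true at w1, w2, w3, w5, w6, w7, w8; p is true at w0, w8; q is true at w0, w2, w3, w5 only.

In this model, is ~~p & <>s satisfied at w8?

Yes

At w8: ~~p is true, <>s is true, so ~~p & <>s is true.
  At w8: <>s requires s at some successor in {w0, w2, w6, w7, w8}.
    s holds at w2, so <>s is true at w8.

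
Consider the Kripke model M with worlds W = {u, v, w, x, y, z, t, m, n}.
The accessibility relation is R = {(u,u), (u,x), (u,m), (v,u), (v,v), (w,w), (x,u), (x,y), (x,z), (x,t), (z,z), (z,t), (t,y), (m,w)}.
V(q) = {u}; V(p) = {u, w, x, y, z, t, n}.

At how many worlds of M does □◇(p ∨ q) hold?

7

Let φ = □◇(p ∨ q). Evaluate φ at each world:
  u (successors {u, x, m}): φ is true.
  v (successors {u, v}): φ is true.
  w (successors {w}): φ is true.
  x (successors {u, y, z, t}): φ is false.
  y (successors ∅): φ is true.
  z (successors {z, t}): φ is true.
  t (successors {y}): φ is false.
  m (successors {w}): φ is true.
  n (successors ∅): φ is true.
For instance, at w:
  At w: □◇(p ∨ q) requires ◇(p ∨ q) at every successor {w}.
      At w: ◇(p ∨ q) requires p ∨ q at some successor in {w}.
        p ∨ q holds at w, so ◇(p ∨ q) is true at w.
  So □◇(p ∨ q) is true at w.
Satisfying worlds: {u, v, w, y, z, m, n}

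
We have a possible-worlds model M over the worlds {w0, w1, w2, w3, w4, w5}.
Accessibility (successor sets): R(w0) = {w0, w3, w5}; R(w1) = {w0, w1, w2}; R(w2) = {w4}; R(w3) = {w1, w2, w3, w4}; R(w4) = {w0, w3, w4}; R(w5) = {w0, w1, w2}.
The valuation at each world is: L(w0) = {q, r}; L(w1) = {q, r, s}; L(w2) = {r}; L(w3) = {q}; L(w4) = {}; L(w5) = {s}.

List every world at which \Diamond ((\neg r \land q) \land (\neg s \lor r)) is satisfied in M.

w0, w3, w4

Let φ = \Diamond ((\neg r \land q) \land (\neg s \lor r)). Evaluate φ at each world:
  w0 (successors {w0, w3, w5}): φ is true.
  w1 (successors {w0, w1, w2}): φ is false.
  w2 (successors {w4}): φ is false.
  w3 (successors {w1, w2, w3, w4}): φ is true.
  w4 (successors {w0, w3, w4}): φ is true.
  w5 (successors {w0, w1, w2}): φ is false.
For instance, at w2:
  At w2: \Diamond ((\neg r \land q) \land (\neg s \lor r)) requires (\neg r \land q) \land (\neg s \lor r) at some successor in {w4}.
    At w4: (\neg r \land q) \land (\neg s \lor r) is false.
  So \Diamond ((\neg r \land q) \land (\neg s \lor r)) is false at w2.
Satisfying worlds: {w0, w3, w4}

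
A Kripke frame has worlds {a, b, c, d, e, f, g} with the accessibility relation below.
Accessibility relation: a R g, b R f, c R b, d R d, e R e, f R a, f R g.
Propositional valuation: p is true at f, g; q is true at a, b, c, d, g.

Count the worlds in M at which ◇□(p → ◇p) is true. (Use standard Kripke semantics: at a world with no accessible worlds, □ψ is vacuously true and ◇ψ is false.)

5

Let φ = ◇□(p → ◇p). Evaluate φ at each world:
  a (successors {g}): φ is true.
  b (successors {f}): φ is false.
  c (successors {b}): φ is true.
  d (successors {d}): φ is true.
  e (successors {e}): φ is true.
  f (successors {a, g}): φ is true.
  g (successors ∅): φ is false.
For instance, at e:
  At e: ◇□(p → ◇p) requires □(p → ◇p) at some successor in {e}.
    □(p → ◇p) holds at e, so ◇□(p → ◇p) is true at e.
      At e: □(p → ◇p) requires p → ◇p at every successor {e}.
        At e: p → ◇p is true.
      So □(p → ◇p) is true at e.
Satisfying worlds: {a, c, d, e, f}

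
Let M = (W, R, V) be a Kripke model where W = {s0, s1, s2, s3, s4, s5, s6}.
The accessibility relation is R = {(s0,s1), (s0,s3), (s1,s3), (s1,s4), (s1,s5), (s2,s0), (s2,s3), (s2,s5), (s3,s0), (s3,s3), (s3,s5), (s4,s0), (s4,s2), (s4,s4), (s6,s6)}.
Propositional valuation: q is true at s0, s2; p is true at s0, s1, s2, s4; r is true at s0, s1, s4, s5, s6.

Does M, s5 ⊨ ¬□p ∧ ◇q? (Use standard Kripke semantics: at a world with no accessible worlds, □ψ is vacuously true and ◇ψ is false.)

At s5: ¬□p is false, ◇q is false, so ¬□p ∧ ◇q is false.
  At s5: □p is true, so ¬□p is false.
    At s5: no accessible worlds, so □p holds vacuously.
  At s5: no accessible worlds, so ◇q is false.

No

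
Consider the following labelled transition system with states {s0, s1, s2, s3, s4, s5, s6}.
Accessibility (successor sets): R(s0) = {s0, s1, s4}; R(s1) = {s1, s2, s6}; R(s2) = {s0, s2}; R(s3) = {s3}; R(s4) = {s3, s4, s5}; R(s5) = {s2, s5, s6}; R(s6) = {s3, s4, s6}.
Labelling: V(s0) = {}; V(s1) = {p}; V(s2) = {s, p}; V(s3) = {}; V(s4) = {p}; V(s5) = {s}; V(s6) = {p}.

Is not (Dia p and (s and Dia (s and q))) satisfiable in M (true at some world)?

Let φ = not (Dia p and (s and Dia (s and q))). Evaluate φ at each world:
  s0 (successors {s0, s1, s4}): φ is true.
  s1 (successors {s1, s2, s6}): φ is true.
  s2 (successors {s0, s2}): φ is true.
  s3 (successors {s3}): φ is true.
  s4 (successors {s3, s4, s5}): φ is true.
  s5 (successors {s2, s5, s6}): φ is true.
  s6 (successors {s3, s4, s6}): φ is true.
Detail at s0 (witness):
  At s0: Dia p and (s and Dia (s and q)) is false, so not (Dia p and (s and Dia (s and q))) is true.
    At s0: Dia p is true, s and Dia (s and q) is false, so Dia p and (s and Dia (s and q)) is false.
      At s0: Dia p requires p at some successor in {s0, s1, s4}.
        p holds at s1, so Dia p is true at s0.
      At s0: s is false, Dia (s and q) is false, so s and Dia (s and q) is false.

Yes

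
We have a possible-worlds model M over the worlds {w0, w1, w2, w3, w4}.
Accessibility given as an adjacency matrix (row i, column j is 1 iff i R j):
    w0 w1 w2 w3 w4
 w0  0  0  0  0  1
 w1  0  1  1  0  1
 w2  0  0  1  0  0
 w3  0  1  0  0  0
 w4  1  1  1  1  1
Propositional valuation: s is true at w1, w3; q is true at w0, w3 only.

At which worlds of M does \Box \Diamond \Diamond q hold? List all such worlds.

w0, w3

Recall that \Box ψ holds at a world iff ψ holds at every accessible world, and \Diamond ψ holds iff ψ holds at some accessible world.
Let φ = \Box \Diamond \Diamond q. Evaluate φ at each world:
  w0 (successors {w4}): φ is true.
  w1 (successors {w1, w2, w4}): φ is false.
  w2 (successors {w2}): φ is false.
  w3 (successors {w1}): φ is true.
  w4 (successors {w0, w1, w2, w3, w4}): φ is false.
For instance, at w1:
  At w1: \Box \Diamond \Diamond q requires \Diamond \Diamond q at every successor {w1, w2, w4}.
    \Diamond \Diamond q fails at w2, so \Box \Diamond \Diamond q is false at w1.
      At w2: \Diamond \Diamond q requires \Diamond q at some successor in {w2}.
        At w2: \Diamond q is false.
      So \Diamond \Diamond q is false at w2.
Satisfying worlds: {w0, w3}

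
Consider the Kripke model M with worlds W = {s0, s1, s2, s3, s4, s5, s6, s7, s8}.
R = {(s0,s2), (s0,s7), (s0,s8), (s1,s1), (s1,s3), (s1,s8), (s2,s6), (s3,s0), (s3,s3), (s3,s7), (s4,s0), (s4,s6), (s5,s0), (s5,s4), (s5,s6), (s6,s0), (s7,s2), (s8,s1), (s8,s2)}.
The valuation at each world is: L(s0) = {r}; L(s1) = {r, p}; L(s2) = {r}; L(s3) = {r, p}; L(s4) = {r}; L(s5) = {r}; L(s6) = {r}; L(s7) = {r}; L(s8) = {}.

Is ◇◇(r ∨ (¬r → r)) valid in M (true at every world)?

Yes

Let φ = ◇◇(r ∨ (¬r → r)). Evaluate φ at each world:
  s0 (successors {s2, s7, s8}): φ is true.
  s1 (successors {s1, s3, s8}): φ is true.
  s2 (successors {s6}): φ is true.
  s3 (successors {s0, s3, s7}): φ is true.
  s4 (successors {s0, s6}): φ is true.
  s5 (successors {s0, s4, s6}): φ is true.
  s6 (successors {s0}): φ is true.
  s7 (successors {s2}): φ is true.
  s8 (successors {s1, s2}): φ is true.
For instance, at s7:
  At s7: ◇◇(r ∨ (¬r → r)) requires ◇(r ∨ (¬r → r)) at some successor in {s2}.
    ◇(r ∨ (¬r → r)) holds at s2, so ◇◇(r ∨ (¬r → r)) is true at s7.
      At s2: ◇(r ∨ (¬r → r)) requires r ∨ (¬r → r) at some successor in {s6}.
        r ∨ (¬r → r) holds at s6, so ◇(r ∨ (¬r → r)) is true at s2.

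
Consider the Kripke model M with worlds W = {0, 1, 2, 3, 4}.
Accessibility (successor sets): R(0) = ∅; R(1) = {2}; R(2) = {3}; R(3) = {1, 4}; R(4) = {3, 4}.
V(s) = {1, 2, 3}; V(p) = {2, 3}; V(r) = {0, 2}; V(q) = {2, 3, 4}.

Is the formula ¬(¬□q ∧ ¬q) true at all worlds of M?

Let φ = ¬(¬□q ∧ ¬q). Evaluate φ at each world:
  0 (successors ∅): φ is true.
  1 (successors {2}): φ is true.
  2 (successors {3}): φ is true.
  3 (successors {1, 4}): φ is true.
  4 (successors {3, 4}): φ is true.
For instance, at 4:
  At 4: ¬□q ∧ ¬q is false, so ¬(¬□q ∧ ¬q) is true.
    At 4: ¬□q is false, ¬q is false, so ¬□q ∧ ¬q is false.
      At 4: □q is true, so ¬□q is false.

Yes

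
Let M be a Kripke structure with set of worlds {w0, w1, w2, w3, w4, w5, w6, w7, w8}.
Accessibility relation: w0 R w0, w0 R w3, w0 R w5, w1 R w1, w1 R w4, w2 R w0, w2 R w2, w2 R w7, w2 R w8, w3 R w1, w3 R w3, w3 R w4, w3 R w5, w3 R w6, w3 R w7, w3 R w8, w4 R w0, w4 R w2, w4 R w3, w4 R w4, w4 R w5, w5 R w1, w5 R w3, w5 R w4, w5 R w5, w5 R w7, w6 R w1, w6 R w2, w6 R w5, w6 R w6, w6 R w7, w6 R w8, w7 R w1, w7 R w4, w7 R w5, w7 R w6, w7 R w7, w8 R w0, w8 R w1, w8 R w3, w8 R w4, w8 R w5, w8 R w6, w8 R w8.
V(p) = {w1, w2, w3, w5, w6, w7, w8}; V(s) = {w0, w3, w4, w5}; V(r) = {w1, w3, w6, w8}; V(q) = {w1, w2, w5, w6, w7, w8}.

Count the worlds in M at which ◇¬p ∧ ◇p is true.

Recall that ◇ψ holds at a world iff ψ holds at some accessible world.
Let φ = ◇¬p ∧ ◇p. Evaluate φ at each world:
  w0 (successors {w0, w3, w5}): φ is true.
  w1 (successors {w1, w4}): φ is true.
  w2 (successors {w0, w2, w7, w8}): φ is true.
  w3 (successors {w1, w3, w4, w5, w6, w7, w8}): φ is true.
  w4 (successors {w0, w2, w3, w4, w5}): φ is true.
  w5 (successors {w1, w3, w4, w5, w7}): φ is true.
  w6 (successors {w1, w2, w5, w6, w7, w8}): φ is false.
  w7 (successors {w1, w4, w5, w6, w7}): φ is true.
  w8 (successors {w0, w1, w3, w4, w5, w6, w8}): φ is true.
For instance, at w1:
  At w1: ◇¬p is true, ◇p is true, so ◇¬p ∧ ◇p is true.
    At w1: ◇¬p requires ¬p at some successor in {w1, w4}.
      ¬p holds at w4, so ◇¬p is true at w1.
    At w1: ◇p requires p at some successor in {w1, w4}.
      p holds at w1, so ◇p is true at w1.
Satisfying worlds: {w0, w1, w2, w3, w4, w5, w7, w8}

8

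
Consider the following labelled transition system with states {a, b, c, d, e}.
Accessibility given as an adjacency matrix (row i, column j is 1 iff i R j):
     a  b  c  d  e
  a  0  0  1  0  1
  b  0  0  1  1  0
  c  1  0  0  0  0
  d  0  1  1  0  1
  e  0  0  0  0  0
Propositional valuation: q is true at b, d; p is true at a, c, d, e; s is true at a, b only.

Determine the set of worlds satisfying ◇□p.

a, b, c, d

Let φ = ◇□p. Evaluate φ at each world:
  a (successors {c, e}): φ is true.
  b (successors {c, d}): φ is true.
  c (successors {a}): φ is true.
  d (successors {b, c, e}): φ is true.
  e (successors ∅): φ is false.
For instance, at c:
  At c: ◇□p requires □p at some successor in {a}.
    □p holds at a, so ◇□p is true at c.
      At a: □p requires p at every successor {c, e}.
        At c: p is true.
        At e: p is true.
      So □p is true at a.
Satisfying worlds: {a, b, c, d}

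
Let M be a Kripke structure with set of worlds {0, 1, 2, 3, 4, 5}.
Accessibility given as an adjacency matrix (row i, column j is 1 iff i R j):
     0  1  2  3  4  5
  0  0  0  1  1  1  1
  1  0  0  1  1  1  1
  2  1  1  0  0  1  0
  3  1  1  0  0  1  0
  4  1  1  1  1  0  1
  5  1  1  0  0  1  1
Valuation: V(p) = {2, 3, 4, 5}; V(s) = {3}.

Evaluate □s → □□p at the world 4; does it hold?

Recall that □ψ holds at a world iff ψ holds at every accessible world, and ◇ψ holds iff ψ holds at some accessible world.
At 4: □s is false, □□p is false, so □s → □□p is true.
  At 4: □s requires s at every successor {0, 1, 2, 3, 5}.
    s fails at 0, so □s is false at 4.
  At 4: □□p requires □p at every successor {0, 1, 2, 3, 5}.
    □p fails at 2, so □□p is false at 4.
      At 2: □p requires p at every successor {0, 1, 4}.
        p fails at 0, so □p is false at 2.

Yes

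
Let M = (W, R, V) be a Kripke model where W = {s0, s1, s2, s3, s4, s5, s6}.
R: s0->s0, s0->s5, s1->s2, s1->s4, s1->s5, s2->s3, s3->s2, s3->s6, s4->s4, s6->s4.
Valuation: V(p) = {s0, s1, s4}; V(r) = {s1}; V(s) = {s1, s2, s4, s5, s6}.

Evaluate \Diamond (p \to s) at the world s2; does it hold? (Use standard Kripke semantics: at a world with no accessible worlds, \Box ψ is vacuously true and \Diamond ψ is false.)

At s2: \Diamond (p \to s) requires p \to s at some successor in {s3}.
  p \to s holds at s3, so \Diamond (p \to s) is true at s2.

Yes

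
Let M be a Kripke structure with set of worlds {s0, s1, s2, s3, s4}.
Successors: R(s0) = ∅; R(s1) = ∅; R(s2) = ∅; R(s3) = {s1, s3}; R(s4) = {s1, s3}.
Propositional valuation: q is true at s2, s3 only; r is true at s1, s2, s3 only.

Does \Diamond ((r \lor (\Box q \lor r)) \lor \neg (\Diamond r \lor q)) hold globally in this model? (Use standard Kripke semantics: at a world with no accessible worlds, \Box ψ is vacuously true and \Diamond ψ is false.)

No

Recall that \Box ψ holds at a world iff ψ holds at every accessible world, and \Diamond ψ holds iff ψ holds at some accessible world.
Let φ = \Diamond ((r \lor (\Box q \lor r)) \lor \neg (\Diamond r \lor q)). Evaluate φ at each world:
  s0 (successors ∅): φ is false.
  s1 (successors ∅): φ is false.
  s2 (successors ∅): φ is false.
  s3 (successors {s1, s3}): φ is true.
  s4 (successors {s1, s3}): φ is true.
Detail at s0 (counterexample):
  At s0: no accessible worlds, so \Diamond ((r \lor (\Box q \lor r)) \lor \neg (\Diamond r \lor q)) is false.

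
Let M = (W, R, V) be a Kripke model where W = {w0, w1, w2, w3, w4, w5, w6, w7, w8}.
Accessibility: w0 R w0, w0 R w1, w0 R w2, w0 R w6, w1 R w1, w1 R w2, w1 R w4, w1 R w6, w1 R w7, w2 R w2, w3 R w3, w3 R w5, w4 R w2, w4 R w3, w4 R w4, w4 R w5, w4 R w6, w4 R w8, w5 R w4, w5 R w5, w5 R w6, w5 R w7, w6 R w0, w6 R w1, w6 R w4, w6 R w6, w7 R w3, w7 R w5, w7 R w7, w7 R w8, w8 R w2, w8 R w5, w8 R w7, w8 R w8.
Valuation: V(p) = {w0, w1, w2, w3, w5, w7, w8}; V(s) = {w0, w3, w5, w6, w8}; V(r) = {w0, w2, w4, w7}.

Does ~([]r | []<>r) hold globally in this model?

Let φ = ~([]r | []<>r). Evaluate φ at each world:
  w0 (successors {w0, w1, w2, w6}): φ is false.
  w1 (successors {w1, w2, w4, w6, w7}): φ is false.
  w2 (successors {w2}): φ is false.
  w3 (successors {w3, w5}): φ is true.
  w4 (successors {w2, w3, w4, w5, w6, w8}): φ is true.
  w5 (successors {w4, w5, w6, w7}): φ is false.
  w6 (successors {w0, w1, w4, w6}): φ is false.
  w7 (successors {w3, w5, w7, w8}): φ is true.
  w8 (successors {w2, w5, w7, w8}): φ is false.
Detail at w0 (counterexample):
  At w0: []r | []<>r is true, so ~([]r | []<>r) is false.
    At w0: []r is false, []<>r is true, so []r | []<>r is true.
      At w0: []r requires r at every successor {w0, w1, w2, w6}.
        r fails at w1, so []r is false at w0.
      At w0: []<>r requires <>r at every successor {w0, w1, w2, w6}.
        At w0: <>r is true.
        At w1: <>r is true.
        At w2: <>r is true.
        At w6: <>r is true.
      So []<>r is true at w0.

No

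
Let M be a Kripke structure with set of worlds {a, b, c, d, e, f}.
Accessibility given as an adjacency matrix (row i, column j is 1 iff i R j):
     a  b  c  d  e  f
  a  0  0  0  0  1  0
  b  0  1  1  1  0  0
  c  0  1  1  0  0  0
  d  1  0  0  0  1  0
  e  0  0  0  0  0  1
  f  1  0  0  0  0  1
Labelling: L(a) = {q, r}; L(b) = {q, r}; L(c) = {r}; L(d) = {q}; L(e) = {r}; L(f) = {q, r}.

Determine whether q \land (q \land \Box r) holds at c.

No

At c: q is false, q \land \Box r is false, so q \land (q \land \Box r) is false.
  At c: q is false, \Box r is true, so q \land \Box r is false.
    At c: \Box r requires r at every successor {b, c}.
      At b: r is true.
      At c: r is true.
    So \Box r is true at c.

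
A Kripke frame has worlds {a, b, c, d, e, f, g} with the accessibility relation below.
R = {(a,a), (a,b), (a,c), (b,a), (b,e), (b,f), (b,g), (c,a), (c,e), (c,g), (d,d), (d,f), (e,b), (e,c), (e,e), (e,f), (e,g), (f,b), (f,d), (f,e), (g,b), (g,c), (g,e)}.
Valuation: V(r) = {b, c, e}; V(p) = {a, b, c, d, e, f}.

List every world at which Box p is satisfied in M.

a, d, f, g

Let φ = Box p. Evaluate φ at each world:
  a (successors {a, b, c}): φ is true.
  b (successors {a, e, f, g}): φ is false.
  c (successors {a, e, g}): φ is false.
  d (successors {d, f}): φ is true.
  e (successors {b, c, e, f, g}): φ is false.
  f (successors {b, d, e}): φ is true.
  g (successors {b, c, e}): φ is true.
For instance, at g:
  At g: Box p requires p at every successor {b, c, e}.
    At b: p is true.
    At c: p is true.
    At e: p is true.
  So Box p is true at g.
Satisfying worlds: {a, d, f, g}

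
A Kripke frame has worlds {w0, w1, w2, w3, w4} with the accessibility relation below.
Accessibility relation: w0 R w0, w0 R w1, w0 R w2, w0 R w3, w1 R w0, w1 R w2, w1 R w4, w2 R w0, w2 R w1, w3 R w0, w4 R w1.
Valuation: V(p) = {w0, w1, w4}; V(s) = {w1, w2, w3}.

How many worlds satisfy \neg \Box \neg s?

Let φ = \neg \Box \neg s. Evaluate φ at each world:
  w0 (successors {w0, w1, w2, w3}): φ is true.
  w1 (successors {w0, w2, w4}): φ is true.
  w2 (successors {w0, w1}): φ is true.
  w3 (successors {w0}): φ is false.
  w4 (successors {w1}): φ is true.
For instance, at w1:
  At w1: \Box \neg s is false, so \neg \Box \neg s is true.
    At w1: \Box \neg s requires \neg s at every successor {w0, w2, w4}.
      \neg s fails at w2, so \Box \neg s is false at w1.
Satisfying worlds: {w0, w1, w2, w4}

4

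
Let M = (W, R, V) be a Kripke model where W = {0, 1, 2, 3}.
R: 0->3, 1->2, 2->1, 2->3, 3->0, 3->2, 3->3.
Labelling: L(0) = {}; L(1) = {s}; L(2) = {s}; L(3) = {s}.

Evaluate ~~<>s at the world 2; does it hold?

Yes

Recall that <>ψ holds at a world iff ψ holds at some accessible world.
At 2: ~<>s is false, so ~~<>s is true.
  At 2: <>s is true, so ~<>s is false.
    At 2: <>s requires s at some successor in {1, 3}.
      s holds at 1, so <>s is true at 2.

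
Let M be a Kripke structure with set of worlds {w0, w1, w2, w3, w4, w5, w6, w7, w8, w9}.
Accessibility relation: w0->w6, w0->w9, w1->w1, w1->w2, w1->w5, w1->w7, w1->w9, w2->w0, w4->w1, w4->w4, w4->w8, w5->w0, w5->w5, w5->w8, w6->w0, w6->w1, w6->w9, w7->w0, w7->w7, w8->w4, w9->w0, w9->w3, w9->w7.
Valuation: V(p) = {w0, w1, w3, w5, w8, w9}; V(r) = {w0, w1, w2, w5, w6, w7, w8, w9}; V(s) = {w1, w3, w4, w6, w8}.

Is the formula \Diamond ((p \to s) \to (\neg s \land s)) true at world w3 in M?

No

At w3: no accessible worlds, so \Diamond ((p \to s) \to (\neg s \land s)) is false.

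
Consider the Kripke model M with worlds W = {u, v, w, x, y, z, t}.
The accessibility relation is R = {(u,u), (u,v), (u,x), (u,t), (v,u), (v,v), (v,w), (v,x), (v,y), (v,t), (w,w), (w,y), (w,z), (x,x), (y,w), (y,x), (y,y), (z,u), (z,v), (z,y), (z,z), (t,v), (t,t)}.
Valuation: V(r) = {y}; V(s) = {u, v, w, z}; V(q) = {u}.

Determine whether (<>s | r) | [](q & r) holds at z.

At z: <>s | r is true, [](q & r) is false, so (<>s | r) | [](q & r) is true.
  At z: <>s is true, r is false, so <>s | r is true.
    At z: <>s requires s at some successor in {u, v, y, z}.
      s holds at u, so <>s is true at z.
  At z: [](q & r) requires q & r at every successor {u, v, y, z}.
    q & r fails at u, so [](q & r) is false at z.

Yes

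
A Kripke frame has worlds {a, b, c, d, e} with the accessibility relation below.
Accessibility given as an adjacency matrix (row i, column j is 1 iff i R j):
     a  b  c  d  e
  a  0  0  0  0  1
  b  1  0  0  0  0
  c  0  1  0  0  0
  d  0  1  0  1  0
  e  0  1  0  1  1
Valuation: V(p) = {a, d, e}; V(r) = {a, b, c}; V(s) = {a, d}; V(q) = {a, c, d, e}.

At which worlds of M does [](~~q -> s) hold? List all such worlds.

Let φ = [](~~q -> s). Evaluate φ at each world:
  a (successors {e}): φ is false.
  b (successors {a}): φ is true.
  c (successors {b}): φ is true.
  d (successors {b, d}): φ is true.
  e (successors {b, d, e}): φ is false.
For instance, at b:
  At b: [](~~q -> s) requires ~~q -> s at every successor {a}.
    At a: ~~q -> s is true.
  So [](~~q -> s) is true at b.
Satisfying worlds: {b, c, d}

b, c, d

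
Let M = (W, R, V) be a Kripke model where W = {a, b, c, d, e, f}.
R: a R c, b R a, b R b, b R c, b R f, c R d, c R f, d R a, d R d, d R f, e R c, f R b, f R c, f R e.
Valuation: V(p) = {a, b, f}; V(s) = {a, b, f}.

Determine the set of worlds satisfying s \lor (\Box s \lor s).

Recall that \Box ψ holds at a world iff ψ holds at every accessible world, and \Diamond ψ holds iff ψ holds at some accessible world.
Let φ = s \lor (\Box s \lor s). Evaluate φ at each world:
  a (successors {c}): φ is true.
  b (successors {a, b, c, f}): φ is true.
  c (successors {d, f}): φ is false.
  d (successors {a, d, f}): φ is false.
  e (successors {c}): φ is false.
  f (successors {b, c, e}): φ is true.
For instance, at b:
  At b: s is true, \Box s \lor s is true, so s \lor (\Box s \lor s) is true.
    At b: \Box s is false, s is true, so \Box s \lor s is true.
      At b: \Box s requires s at every successor {a, b, c, f}.
        s fails at c, so \Box s is false at b.
Satisfying worlds: {a, b, f}

a, b, f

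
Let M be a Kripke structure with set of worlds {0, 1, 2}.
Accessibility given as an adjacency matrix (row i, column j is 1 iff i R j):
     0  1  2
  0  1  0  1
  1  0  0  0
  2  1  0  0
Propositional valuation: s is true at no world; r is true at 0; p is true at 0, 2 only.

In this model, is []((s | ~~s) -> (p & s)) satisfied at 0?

Yes

At 0: []((s | ~~s) -> (p & s)) requires (s | ~~s) -> (p & s) at every successor {0, 2}.
  At 0: (s | ~~s) -> (p & s) is true.
  At 2: (s | ~~s) -> (p & s) is true.
So []((s | ~~s) -> (p & s)) is true at 0.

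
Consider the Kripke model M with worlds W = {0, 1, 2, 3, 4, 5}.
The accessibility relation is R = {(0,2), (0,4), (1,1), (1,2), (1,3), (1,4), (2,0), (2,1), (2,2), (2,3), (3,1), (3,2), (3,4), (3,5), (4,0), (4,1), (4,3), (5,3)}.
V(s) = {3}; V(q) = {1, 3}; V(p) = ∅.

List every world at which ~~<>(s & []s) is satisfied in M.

none

Recall that []ψ holds at a world iff ψ holds at every accessible world, and <>ψ holds iff ψ holds at some accessible world.
Let φ = ~~<>(s & []s). Evaluate φ at each world:
  0 (successors {2, 4}): φ is false.
  1 (successors {1, 2, 3, 4}): φ is false.
  2 (successors {0, 1, 2, 3}): φ is false.
  3 (successors {1, 2, 4, 5}): φ is false.
  4 (successors {0, 1, 3}): φ is false.
  5 (successors {3}): φ is false.
For instance, at 4:
  At 4: ~<>(s & []s) is true, so ~~<>(s & []s) is false.
    At 4: <>(s & []s) is false, so ~<>(s & []s) is true.
      At 4: <>(s & []s) requires s & []s at some successor in {0, 1, 3}.
        At 0: s & []s is false.
        At 1: s & []s is false.
        At 3: s & []s is false.
      So <>(s & []s) is false at 4.
Satisfying worlds: none.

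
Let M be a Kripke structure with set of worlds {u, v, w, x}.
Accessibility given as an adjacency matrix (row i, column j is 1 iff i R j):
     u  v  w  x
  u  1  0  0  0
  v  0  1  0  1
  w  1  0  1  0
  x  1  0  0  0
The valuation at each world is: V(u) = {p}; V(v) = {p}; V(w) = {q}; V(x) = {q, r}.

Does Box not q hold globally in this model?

No

Let φ = Box not q. Evaluate φ at each world:
  u (successors {u}): φ is true.
  v (successors {v, x}): φ is false.
  w (successors {u, w}): φ is false.
  x (successors {u}): φ is true.
Detail at v (counterexample):
  At v: Box not q requires not q at every successor {v, x}.
    not q fails at x, so Box not q is false at v.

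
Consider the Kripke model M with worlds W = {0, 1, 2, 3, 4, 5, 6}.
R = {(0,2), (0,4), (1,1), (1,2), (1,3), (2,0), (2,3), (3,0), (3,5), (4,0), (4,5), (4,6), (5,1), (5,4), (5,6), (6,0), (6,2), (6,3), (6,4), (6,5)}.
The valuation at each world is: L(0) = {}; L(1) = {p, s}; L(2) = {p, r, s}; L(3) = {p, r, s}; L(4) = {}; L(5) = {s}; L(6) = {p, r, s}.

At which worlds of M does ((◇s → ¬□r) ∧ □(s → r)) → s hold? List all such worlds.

Recall that □ψ holds at a world iff ψ holds at every accessible world, and ◇ψ holds iff ψ holds at some accessible world.
Let φ = ((◇s → ¬□r) ∧ □(s → r)) → s. Evaluate φ at each world:
  0 (successors {2, 4}): φ is false.
  1 (successors {1, 2, 3}): φ is true.
  2 (successors {0, 3}): φ is true.
  3 (successors {0, 5}): φ is true.
  4 (successors {0, 5, 6}): φ is true.
  5 (successors {1, 4, 6}): φ is true.
  6 (successors {0, 2, 3, 4, 5}): φ is true.
For instance, at 4:
  At 4: (◇s → ¬□r) ∧ □(s → r) is false, s is false, so ((◇s → ¬□r) ∧ □(s → r)) → s is true.
    At 4: ◇s → ¬□r is true, □(s → r) is false, so (◇s → ¬□r) ∧ □(s → r) is false.
      At 4: ◇s is true, ¬□r is true, so ◇s → ¬□r is true.
      At 4: □(s → r) requires s → r at every successor {0, 5, 6}.
        s → r fails at 5, so □(s → r) is false at 4.
Satisfying worlds: {1, 2, 3, 4, 5, 6}

1, 2, 3, 4, 5, 6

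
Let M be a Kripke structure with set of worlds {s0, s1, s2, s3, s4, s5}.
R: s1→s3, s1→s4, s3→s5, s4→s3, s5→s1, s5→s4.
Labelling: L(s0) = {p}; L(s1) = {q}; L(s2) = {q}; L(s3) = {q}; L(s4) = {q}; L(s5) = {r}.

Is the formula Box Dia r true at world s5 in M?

No

At s5: Box Dia r requires Dia r at every successor {s1, s4}.
  Dia r fails at s1, so Box Dia r is false at s5.
    At s1: Dia r requires r at some successor in {s3, s4}.
      At s3: r is false.
      At s4: r is false.
    So Dia r is false at s1.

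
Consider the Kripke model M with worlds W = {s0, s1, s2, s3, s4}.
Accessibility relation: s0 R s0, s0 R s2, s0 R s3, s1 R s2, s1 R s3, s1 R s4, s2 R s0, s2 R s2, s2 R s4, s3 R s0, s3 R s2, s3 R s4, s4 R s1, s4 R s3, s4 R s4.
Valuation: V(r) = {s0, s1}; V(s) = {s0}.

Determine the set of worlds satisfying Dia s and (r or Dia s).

s0, s2, s3

Let φ = Dia s and (r or Dia s). Evaluate φ at each world:
  s0 (successors {s0, s2, s3}): φ is true.
  s1 (successors {s2, s3, s4}): φ is false.
  s2 (successors {s0, s2, s4}): φ is true.
  s3 (successors {s0, s2, s4}): φ is true.
  s4 (successors {s1, s3, s4}): φ is false.
For instance, at s3:
  At s3: Dia s is true, r or Dia s is true, so Dia s and (r or Dia s) is true.
    At s3: Dia s requires s at some successor in {s0, s2, s4}.
      s holds at s0, so Dia s is true at s3.
    At s3: r is false, Dia s is true, so r or Dia s is true.
      At s3: Dia s requires s at some successor in {s0, s2, s4}.
        s holds at s0, so Dia s is true at s3.
Satisfying worlds: {s0, s2, s3}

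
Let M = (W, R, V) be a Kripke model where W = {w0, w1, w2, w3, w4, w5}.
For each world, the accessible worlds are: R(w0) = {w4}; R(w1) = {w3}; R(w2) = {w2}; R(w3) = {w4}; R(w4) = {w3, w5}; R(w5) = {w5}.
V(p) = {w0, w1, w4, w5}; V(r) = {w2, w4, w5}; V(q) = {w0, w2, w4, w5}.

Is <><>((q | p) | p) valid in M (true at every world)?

Recall that <>ψ holds at a world iff ψ holds at some accessible world.
Let φ = <><>((q | p) | p). Evaluate φ at each world:
  w0 (successors {w4}): φ is true.
  w1 (successors {w3}): φ is true.
  w2 (successors {w2}): φ is true.
  w3 (successors {w4}): φ is true.
  w4 (successors {w3, w5}): φ is true.
  w5 (successors {w5}): φ is true.
For instance, at w4:
  At w4: <><>((q | p) | p) requires <>((q | p) | p) at some successor in {w3, w5}.
    <>((q | p) | p) holds at w3, so <><>((q | p) | p) is true at w4.
      At w3: <>((q | p) | p) requires (q | p) | p at some successor in {w4}.
        (q | p) | p holds at w4, so <>((q | p) | p) is true at w3.

Yes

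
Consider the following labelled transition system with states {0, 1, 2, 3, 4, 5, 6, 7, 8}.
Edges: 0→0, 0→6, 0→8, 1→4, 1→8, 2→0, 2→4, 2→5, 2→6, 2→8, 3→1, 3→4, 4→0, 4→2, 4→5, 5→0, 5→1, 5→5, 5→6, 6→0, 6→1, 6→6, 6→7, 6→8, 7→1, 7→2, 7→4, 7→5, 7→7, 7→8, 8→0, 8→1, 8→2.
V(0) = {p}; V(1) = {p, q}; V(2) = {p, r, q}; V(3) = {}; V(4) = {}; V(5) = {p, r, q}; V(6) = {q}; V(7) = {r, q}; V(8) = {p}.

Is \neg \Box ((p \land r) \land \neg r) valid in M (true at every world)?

Yes

Let φ = \neg \Box ((p \land r) \land \neg r). Evaluate φ at each world:
  0 (successors {0, 6, 8}): φ is true.
  1 (successors {4, 8}): φ is true.
  2 (successors {0, 4, 5, 6, 8}): φ is true.
  3 (successors {1, 4}): φ is true.
  4 (successors {0, 2, 5}): φ is true.
  5 (successors {0, 1, 5, 6}): φ is true.
  6 (successors {0, 1, 6, 7, 8}): φ is true.
  7 (successors {1, 2, 4, 5, 7, 8}): φ is true.
  8 (successors {0, 1, 2}): φ is true.
For instance, at 3:
  At 3: \Box ((p \land r) \land \neg r) is false, so \neg \Box ((p \land r) \land \neg r) is true.
    At 3: \Box ((p \land r) \land \neg r) requires (p \land r) \land \neg r at every successor {1, 4}.
      (p \land r) \land \neg r fails at 1, so \Box ((p \land r) \land \neg r) is false at 3.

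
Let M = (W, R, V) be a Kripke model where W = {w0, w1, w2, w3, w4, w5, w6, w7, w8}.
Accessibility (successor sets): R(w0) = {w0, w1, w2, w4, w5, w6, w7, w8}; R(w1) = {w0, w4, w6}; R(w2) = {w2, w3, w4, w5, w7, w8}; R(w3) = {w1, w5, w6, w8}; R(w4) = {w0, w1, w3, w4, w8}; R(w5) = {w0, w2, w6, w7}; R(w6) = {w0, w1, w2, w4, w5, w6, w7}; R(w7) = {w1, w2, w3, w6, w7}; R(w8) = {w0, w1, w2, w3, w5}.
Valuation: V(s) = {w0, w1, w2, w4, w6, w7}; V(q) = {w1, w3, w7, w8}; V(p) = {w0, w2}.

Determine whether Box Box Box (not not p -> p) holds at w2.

Recall that Box ψ holds at a world iff ψ holds at every accessible world, and Dia ψ holds iff ψ holds at some accessible world.
At w2: Box Box Box (not not p -> p) requires Box Box (not not p -> p) at every successor {w2, w3, w4, w5, w7, w8}.
  At w2: Box Box (not not p -> p) is true.
  At w3: Box Box (not not p -> p) is true.
  At w4: Box Box (not not p -> p) is true.
  At w5: Box Box (not not p -> p) is true.
  At w7: Box Box (not not p -> p) is true.
  At w8: Box Box (not not p -> p) is true.
So Box Box Box (not not p -> p) is true at w2.

Yes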